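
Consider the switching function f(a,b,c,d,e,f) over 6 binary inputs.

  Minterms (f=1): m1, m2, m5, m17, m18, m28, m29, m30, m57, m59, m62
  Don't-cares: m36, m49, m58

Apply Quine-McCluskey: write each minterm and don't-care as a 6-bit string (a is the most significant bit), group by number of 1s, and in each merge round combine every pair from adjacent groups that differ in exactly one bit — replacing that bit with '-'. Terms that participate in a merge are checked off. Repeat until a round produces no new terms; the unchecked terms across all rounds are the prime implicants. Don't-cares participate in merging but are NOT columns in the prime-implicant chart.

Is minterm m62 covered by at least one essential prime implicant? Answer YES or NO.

[col 0] 000001*, 000010*, 000101*, 010001*, 010010*, 011100*, 011101*, 011110*, 100100, 110001*, 111001*, 111010*, 111011*, 111110*
[col 1] -10001, -11110, 0-0001, 0-0010, 000-01, 0111-0, 01110-, 11-001, 111-10, 1110-1, 11101-
Prime implicants: -10001, -11110, 0-0001, 0-0010, 000-01, 0111-0, 01110-, 100100, 11-001, 111-10, 1110-1, 11101-
PI chart (minterm → PIs covering it):
  1 | 0-0001,000-01
  2 | 0-0010  (sole → essential)
  5 | 000-01  (sole → essential)
  17 | -10001,0-0001
  18 | 0-0010  (sole → essential)
  28 | 0111-0,01110-
  29 | 01110-  (sole → essential)
  30 | -11110,0111-0
  57 | 11-001,1110-1
  59 | 1110-1,11101-
  62 | -11110,111-10
Essential prime implicants: 0-0010, 000-01, 01110-

NO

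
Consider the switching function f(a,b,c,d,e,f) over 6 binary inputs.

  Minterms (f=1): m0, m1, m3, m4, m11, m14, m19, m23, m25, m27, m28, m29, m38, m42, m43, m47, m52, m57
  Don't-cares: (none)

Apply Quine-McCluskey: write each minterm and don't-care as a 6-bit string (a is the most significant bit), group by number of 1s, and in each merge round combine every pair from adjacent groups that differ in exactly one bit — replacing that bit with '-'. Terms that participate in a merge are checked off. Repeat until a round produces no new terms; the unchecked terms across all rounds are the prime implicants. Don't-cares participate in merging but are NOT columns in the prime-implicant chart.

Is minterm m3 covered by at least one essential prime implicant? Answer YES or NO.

NO

size-2^0 implicants → 000000(✓)  000001(✓)  000011(✓)  000100(✓)  001011(✓)  001110  010011(✓)  010111(✓)  011001(✓)  011011(✓)  011100(✓)  011101(✓)  100110  101010(✓)  101011(✓)  101111(✓)  110100  111001(✓)
size-2^1 implicants → -01011  -11001  0-0011(✓)  0-1011(✓)  00-011(✓)  000-00  0000-1  00000-  01-011(✓)  010-11  011-01  0110-1  01110-  101-11  10101-
size-2^2 implicants → 0--011
Unchecked terms (primes): -01011, -11001, 0--011, 000-00, 0000-1, 00000-, 001110, 010-11, 011-01, 0110-1, 01110-, 100110, 101-11, 10101-, 110100
Minterm coverage:
  m0 ⊆ 000-00,00000-
  m1 ⊆ 0000-1,00000-
  m3 ⊆ 0--011,0000-1
  m4 ⊆ 000-00 [E]
  m11 ⊆ -01011,0--011
  m14 ⊆ 001110 [E]
  m19 ⊆ 0--011,010-11
  m23 ⊆ 010-11 [E]
  m25 ⊆ -11001,011-01,0110-1
  m27 ⊆ 0--011,0110-1
  m28 ⊆ 01110- [E]
  m29 ⊆ 011-01,01110-
  m38 ⊆ 100110 [E]
  m42 ⊆ 10101- [E]
  m43 ⊆ -01011,101-11,10101-
  m47 ⊆ 101-11 [E]
  m52 ⊆ 110100 [E]
  m57 ⊆ -11001 [E]
E = {-11001, 000-00, 001110, 010-11, 01110-, 100110, 101-11, 10101-, 110100}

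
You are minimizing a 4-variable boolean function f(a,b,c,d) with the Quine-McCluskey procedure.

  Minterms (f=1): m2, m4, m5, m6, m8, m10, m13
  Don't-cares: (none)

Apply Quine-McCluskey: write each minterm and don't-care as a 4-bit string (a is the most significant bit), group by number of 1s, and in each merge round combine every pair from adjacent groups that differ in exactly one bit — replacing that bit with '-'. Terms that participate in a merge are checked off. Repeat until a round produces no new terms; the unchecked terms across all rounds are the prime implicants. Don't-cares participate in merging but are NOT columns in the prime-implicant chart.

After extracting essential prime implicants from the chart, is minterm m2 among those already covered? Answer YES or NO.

NO

size-2^0 implicants → 0010(✓)  0100(✓)  0101(✓)  0110(✓)  1000(✓)  1010(✓)  1101(✓)
size-2^1 implicants → -010  -101  0-10  01-0  010-  10-0
Unchecked terms (primes): -010, -101, 0-10, 01-0, 010-, 10-0
Minterm coverage:
  m2 ⊆ -010,0-10
  m4 ⊆ 01-0,010-
  m5 ⊆ -101,010-
  m6 ⊆ 0-10,01-0
  m8 ⊆ 10-0 [E]
  m10 ⊆ -010,10-0
  m13 ⊆ -101 [E]
E = {-101, 10-0}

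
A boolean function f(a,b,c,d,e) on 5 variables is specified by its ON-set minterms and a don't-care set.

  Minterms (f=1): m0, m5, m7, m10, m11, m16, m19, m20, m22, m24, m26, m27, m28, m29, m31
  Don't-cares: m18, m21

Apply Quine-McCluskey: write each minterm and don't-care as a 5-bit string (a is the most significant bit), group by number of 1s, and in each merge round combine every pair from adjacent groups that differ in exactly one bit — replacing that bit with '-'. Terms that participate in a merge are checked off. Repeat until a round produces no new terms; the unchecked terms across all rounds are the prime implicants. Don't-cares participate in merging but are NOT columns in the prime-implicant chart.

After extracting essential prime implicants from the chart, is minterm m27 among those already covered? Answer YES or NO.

YES

Round 0: 00000✓ 00101✓ 00111✓ 01010✓ 01011✓ 10000✓ 10010✓ 10011✓ 10100✓ 10101✓ 10110✓ 11000✓ 11010✓ 11011✓ 11100✓ 11101✓ 11111✓
Round 1: -0000 -0101 -1010✓ -1011✓ 001-1 0101-✓ 1-000✓ 1-010✓ 1-011✓ 1-100✓ 1-101✓ 10-00✓ 10-10✓ 100-0✓ 1001-✓ 101-0✓ 1010-✓ 11-00✓ 11-11 110-0✓ 1101-✓ 111-1 1110-✓
Round 2: -101- 1--00 1-0-0 1-01- 1-10- 10--0
PIs = {-0000, -0101, -101-, 001-1, 1--00, 1-0-0, 1-01-, 1-10-, 10--0, 11-11, 111-1}
Coverage chart:
  m0: -0000 ←essential
  m5: -0101,001-1
  m7: 001-1 ←essential
  m10: -101- ←essential
  m11: -101- ←essential
  m16: -0000,1--00,1-0-0,10--0
  m19: 1-01- ←essential
  m20: 1--00,1-10-,10--0
  m22: 10--0 ←essential
  m24: 1--00,1-0-0
  m26: -101-,1-0-0,1-01-
  m27: -101-,1-01-,11-11
  m28: 1--00,1-10-
  m29: 1-10-,111-1
  m31: 11-11,111-1
Essential: -0000, -101-, 001-1, 1-01-, 10--0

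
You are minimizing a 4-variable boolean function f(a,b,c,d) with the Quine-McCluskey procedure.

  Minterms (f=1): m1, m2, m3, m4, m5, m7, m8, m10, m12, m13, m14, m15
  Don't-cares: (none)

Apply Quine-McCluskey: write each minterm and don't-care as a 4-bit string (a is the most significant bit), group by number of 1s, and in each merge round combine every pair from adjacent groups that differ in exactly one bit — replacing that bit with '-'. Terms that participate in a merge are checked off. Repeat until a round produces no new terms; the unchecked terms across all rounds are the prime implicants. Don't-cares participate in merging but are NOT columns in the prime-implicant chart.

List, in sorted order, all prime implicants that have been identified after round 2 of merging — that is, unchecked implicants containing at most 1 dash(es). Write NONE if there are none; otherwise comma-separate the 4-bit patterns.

-010, 001-

[col 0] 0001*, 0010*, 0011*, 0100*, 0101*, 0111*, 1000*, 1010*, 1100*, 1101*, 1110*, 1111*
[col 1] -010, -100*, -101*, -111*, 0-01*, 0-11*, 00-1*, 001-, 01-1*, 010-*, 1-00*, 1-10*, 10-0*, 11-0*, 11-1*, 110-*, 111-*
[col 2] -1-1, -10-, 0--1, 1--0, 11--
Prime implicants: -010, -1-1, -10-, 0--1, 001-, 1--0, 11--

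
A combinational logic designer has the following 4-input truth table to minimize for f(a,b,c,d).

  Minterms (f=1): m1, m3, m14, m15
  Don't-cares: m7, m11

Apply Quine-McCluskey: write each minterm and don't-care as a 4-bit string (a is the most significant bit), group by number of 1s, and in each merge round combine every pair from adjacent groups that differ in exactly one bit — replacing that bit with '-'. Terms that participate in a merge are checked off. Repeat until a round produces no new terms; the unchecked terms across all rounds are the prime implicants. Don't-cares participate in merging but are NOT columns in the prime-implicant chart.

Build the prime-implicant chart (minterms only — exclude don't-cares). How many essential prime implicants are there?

2

size-2^0 implicants → 0001(✓)  0011(✓)  0111(✓)  1011(✓)  1110(✓)  1111(✓)
size-2^1 implicants → -011(✓)  -111(✓)  0-11(✓)  00-1  1-11(✓)  111-
size-2^2 implicants → --11
Unchecked terms (primes): --11, 00-1, 111-
Minterm coverage:
  m1 ⊆ 00-1 [E]
  m3 ⊆ --11,00-1
  m14 ⊆ 111- [E]
  m15 ⊆ --11,111-
E = {00-1, 111-}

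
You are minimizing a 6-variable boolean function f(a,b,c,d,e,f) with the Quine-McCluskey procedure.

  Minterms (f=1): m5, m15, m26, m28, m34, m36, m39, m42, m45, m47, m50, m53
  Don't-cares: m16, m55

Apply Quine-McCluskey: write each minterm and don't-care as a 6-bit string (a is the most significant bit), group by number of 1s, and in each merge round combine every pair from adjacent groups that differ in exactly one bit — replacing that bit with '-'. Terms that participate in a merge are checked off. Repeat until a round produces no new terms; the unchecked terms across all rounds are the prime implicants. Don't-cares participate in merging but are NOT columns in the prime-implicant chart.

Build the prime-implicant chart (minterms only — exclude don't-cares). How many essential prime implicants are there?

9

size-2^0 implicants → 000101  001111(✓)  010000  011010  011100  100010(✓)  100100  100111(✓)  101010(✓)  101101(✓)  101111(✓)  110010(✓)  110101(✓)  110111(✓)
size-2^1 implicants → -01111  1-0010  1-0111  10-010  10-111  1011-1  1101-1
Unchecked terms (primes): -01111, 000101, 010000, 011010, 011100, 1-0010, 1-0111, 10-010, 10-111, 100100, 1011-1, 1101-1
Minterm coverage:
  m5 ⊆ 000101 [E]
  m15 ⊆ -01111 [E]
  m26 ⊆ 011010 [E]
  m28 ⊆ 011100 [E]
  m34 ⊆ 1-0010,10-010
  m36 ⊆ 100100 [E]
  m39 ⊆ 1-0111,10-111
  m42 ⊆ 10-010 [E]
  m45 ⊆ 1011-1 [E]
  m47 ⊆ -01111,10-111,1011-1
  m50 ⊆ 1-0010 [E]
  m53 ⊆ 1101-1 [E]
E = {-01111, 000101, 011010, 011100, 1-0010, 10-010, 100100, 1011-1, 1101-1}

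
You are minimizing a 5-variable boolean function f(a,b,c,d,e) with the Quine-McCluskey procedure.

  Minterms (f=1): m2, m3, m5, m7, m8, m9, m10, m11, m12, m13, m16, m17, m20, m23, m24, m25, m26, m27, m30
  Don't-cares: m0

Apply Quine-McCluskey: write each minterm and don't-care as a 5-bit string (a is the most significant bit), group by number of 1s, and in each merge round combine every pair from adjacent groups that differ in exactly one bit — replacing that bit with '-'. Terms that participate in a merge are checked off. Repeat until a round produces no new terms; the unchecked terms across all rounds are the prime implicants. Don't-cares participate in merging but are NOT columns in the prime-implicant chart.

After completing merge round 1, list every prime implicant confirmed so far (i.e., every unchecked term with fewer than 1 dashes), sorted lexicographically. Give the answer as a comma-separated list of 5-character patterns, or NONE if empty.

NONE

[col 0] 00000*, 00010*, 00011*, 00101*, 00111*, 01000*, 01001*, 01010*, 01011*, 01100*, 01101*, 10000*, 10001*, 10100*, 10111*, 11000*, 11001*, 11010*, 11011*, 11110*
[col 1] -0000*, -0111, -1000*, -1001*, -1010*, -1011*, 0-000*, 0-010*, 0-011*, 0-101, 00-11, 000-0*, 0001-*, 001-1, 01-00*, 01-01*, 010-0*, 010-1*, 0100-*, 0101-*, 0110-*, 1-000*, 1-001*, 10-00, 1000-*, 11-10, 110-0*, 110-1*, 1100-*, 1101-*
[col 2] --000, -10-0*, -10-1*, -100-*, -101-*, 0-0-0, 0-01-, 01-0-, 010--*, 1-00-, 110--*
[col 3] -10--
Prime implicants: --000, -0111, -10--, 0-0-0, 0-01-, 0-101, 00-11, 001-1, 01-0-, 1-00-, 10-00, 11-10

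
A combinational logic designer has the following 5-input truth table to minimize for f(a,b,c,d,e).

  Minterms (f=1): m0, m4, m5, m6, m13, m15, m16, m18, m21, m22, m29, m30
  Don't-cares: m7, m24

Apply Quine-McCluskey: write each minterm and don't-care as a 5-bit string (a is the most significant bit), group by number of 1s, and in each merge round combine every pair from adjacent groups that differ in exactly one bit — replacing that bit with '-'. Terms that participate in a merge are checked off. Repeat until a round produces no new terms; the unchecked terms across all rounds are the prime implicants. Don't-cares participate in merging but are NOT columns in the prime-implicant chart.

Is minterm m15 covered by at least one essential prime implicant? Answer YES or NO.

YES

Round 0: 00000✓ 00100✓ 00101✓ 00110✓ 00111✓ 01101✓ 01111✓ 10000✓ 10010✓ 10101✓ 10110✓ 11000✓ 11101✓ 11110✓
Round 1: -0000 -0101✓ -0110 -1101✓ 0-101✓ 0-111✓ 00-00 001-0✓ 001-1✓ 0010-✓ 0011-✓ 011-1✓ 1-000 1-101✓ 1-110 10-10 100-0
Round 2: --101 0-1-1 001--
PIs = {--101, -0000, -0110, 0-1-1, 00-00, 001--, 1-000, 1-110, 10-10, 100-0}
Coverage chart:
  m0: -0000,00-00
  m4: 00-00,001--
  m5: --101,0-1-1,001--
  m6: -0110,001--
  m13: --101,0-1-1
  m15: 0-1-1 ←essential
  m16: -0000,1-000,100-0
  m18: 10-10,100-0
  m21: --101 ←essential
  m22: -0110,1-110,10-10
  m29: --101 ←essential
  m30: 1-110 ←essential
Essential: --101, 0-1-1, 1-110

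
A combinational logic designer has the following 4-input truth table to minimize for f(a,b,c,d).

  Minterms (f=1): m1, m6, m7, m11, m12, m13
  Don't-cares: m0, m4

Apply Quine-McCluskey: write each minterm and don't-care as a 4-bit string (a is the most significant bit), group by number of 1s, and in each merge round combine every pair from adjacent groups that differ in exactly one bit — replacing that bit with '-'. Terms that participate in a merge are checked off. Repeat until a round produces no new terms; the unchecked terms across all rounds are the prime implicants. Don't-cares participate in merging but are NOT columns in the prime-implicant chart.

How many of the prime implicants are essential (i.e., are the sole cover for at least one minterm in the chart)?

[col 0] 0000*, 0001*, 0100*, 0110*, 0111*, 1011, 1100*, 1101*
[col 1] -100, 0-00, 000-, 01-0, 011-, 110-
Prime implicants: -100, 0-00, 000-, 01-0, 011-, 1011, 110-
PI chart (minterm → PIs covering it):
  1 | 000-  (sole → essential)
  6 | 01-0,011-
  7 | 011-  (sole → essential)
  11 | 1011  (sole → essential)
  12 | -100,110-
  13 | 110-  (sole → essential)
Essential prime implicants: 000-, 011-, 1011, 110-

4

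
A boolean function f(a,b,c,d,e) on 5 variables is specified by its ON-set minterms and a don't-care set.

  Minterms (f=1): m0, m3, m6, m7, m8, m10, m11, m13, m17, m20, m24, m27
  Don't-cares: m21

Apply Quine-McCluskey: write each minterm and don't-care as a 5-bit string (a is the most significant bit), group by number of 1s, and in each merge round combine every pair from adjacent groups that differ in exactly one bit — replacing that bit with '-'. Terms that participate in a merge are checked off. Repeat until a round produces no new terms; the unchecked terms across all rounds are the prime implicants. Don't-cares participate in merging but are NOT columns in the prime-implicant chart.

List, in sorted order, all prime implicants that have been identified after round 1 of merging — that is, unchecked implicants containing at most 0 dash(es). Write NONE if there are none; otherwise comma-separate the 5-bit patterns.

[col 0] 00000*, 00011*, 00110*, 00111*, 01000*, 01010*, 01011*, 01101, 10001*, 10100*, 10101*, 11000*, 11011*
[col 1] -1000, -1011, 0-000, 0-011, 00-11, 0011-, 010-0, 0101-, 10-01, 1010-
Prime implicants: -1000, -1011, 0-000, 0-011, 00-11, 0011-, 010-0, 0101-, 01101, 10-01, 1010-

01101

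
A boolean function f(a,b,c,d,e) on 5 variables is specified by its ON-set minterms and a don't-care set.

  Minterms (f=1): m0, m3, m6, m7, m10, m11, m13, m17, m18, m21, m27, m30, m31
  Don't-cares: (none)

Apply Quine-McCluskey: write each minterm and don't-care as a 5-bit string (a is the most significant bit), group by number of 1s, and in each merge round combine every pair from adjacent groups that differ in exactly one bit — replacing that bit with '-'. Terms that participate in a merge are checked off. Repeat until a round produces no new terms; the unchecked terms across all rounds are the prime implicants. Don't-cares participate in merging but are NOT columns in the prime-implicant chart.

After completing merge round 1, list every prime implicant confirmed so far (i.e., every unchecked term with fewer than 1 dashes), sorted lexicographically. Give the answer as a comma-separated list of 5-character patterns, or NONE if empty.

Round 0: 00000 00011✓ 00110✓ 00111✓ 01010✓ 01011✓ 01101 10001✓ 10010 10101✓ 11011✓ 11110✓ 11111✓
Round 1: -1011 0-011 00-11 0011- 0101- 10-01 11-11 1111-
PIs = {-1011, 0-011, 00-11, 00000, 0011-, 0101-, 01101, 10-01, 10010, 11-11, 1111-}

00000, 01101, 10010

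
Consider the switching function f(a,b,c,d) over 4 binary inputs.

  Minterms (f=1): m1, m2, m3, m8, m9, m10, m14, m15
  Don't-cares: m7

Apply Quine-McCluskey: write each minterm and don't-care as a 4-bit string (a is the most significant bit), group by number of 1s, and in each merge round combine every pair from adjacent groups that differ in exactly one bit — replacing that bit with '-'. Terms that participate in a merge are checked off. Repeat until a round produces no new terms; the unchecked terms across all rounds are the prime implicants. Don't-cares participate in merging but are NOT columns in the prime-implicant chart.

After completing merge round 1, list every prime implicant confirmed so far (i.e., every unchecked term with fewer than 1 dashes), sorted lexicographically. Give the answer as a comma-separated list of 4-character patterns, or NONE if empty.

[col 0] 0001*, 0010*, 0011*, 0111*, 1000*, 1001*, 1010*, 1110*, 1111*
[col 1] -001, -010, -111, 0-11, 00-1, 001-, 1-10, 10-0, 100-, 111-
Prime implicants: -001, -010, -111, 0-11, 00-1, 001-, 1-10, 10-0, 100-, 111-

NONE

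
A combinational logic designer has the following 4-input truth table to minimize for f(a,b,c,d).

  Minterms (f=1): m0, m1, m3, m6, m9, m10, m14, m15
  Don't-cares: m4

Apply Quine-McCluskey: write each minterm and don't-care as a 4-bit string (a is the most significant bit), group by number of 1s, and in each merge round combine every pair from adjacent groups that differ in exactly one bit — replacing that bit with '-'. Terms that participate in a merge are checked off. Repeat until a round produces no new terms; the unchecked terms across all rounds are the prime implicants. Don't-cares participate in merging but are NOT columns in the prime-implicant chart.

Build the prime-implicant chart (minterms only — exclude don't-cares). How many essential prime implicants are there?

[col 0] 0000*, 0001*, 0011*, 0100*, 0110*, 1001*, 1010*, 1110*, 1111*
[col 1] -001, -110, 0-00, 00-1, 000-, 01-0, 1-10, 111-
Prime implicants: -001, -110, 0-00, 00-1, 000-, 01-0, 1-10, 111-
PI chart (minterm → PIs covering it):
  0 | 0-00,000-
  1 | -001,00-1,000-
  3 | 00-1  (sole → essential)
  6 | -110,01-0
  9 | -001  (sole → essential)
  10 | 1-10  (sole → essential)
  14 | -110,1-10,111-
  15 | 111-  (sole → essential)
Essential prime implicants: -001, 00-1, 1-10, 111-

4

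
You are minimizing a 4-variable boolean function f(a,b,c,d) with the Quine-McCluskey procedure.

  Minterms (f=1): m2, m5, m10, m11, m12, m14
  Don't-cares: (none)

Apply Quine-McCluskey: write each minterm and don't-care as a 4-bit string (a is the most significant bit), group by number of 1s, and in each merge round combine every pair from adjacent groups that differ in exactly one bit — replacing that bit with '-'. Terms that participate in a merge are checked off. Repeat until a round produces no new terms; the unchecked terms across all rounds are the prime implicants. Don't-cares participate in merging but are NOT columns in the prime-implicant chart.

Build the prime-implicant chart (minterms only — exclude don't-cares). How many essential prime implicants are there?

4

size-2^0 implicants → 0010(✓)  0101  1010(✓)  1011(✓)  1100(✓)  1110(✓)
size-2^1 implicants → -010  1-10  101-  11-0
Unchecked terms (primes): -010, 0101, 1-10, 101-, 11-0
Minterm coverage:
  m2 ⊆ -010 [E]
  m5 ⊆ 0101 [E]
  m10 ⊆ -010,1-10,101-
  m11 ⊆ 101- [E]
  m12 ⊆ 11-0 [E]
  m14 ⊆ 1-10,11-0
E = {-010, 0101, 101-, 11-0}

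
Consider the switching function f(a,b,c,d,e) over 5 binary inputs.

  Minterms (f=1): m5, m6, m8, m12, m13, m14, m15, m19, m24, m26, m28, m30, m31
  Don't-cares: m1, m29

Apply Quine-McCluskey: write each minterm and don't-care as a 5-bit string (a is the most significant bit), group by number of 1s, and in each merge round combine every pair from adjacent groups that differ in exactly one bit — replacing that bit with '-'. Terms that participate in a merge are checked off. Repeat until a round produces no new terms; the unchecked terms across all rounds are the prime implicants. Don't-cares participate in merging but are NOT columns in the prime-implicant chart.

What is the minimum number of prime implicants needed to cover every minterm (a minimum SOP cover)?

size-2^0 implicants → 00001(✓)  00101(✓)  00110(✓)  01000(✓)  01100(✓)  01101(✓)  01110(✓)  01111(✓)  10011  11000(✓)  11010(✓)  11100(✓)  11101(✓)  11110(✓)  11111(✓)
size-2^1 implicants → -1000(✓)  -1100(✓)  -1101(✓)  -1110(✓)  -1111(✓)  0-101  0-110  00-01  01-00(✓)  011-0(✓)  011-1(✓)  0110-(✓)  0111-(✓)  11-00(✓)  11-10(✓)  110-0(✓)  111-0(✓)  111-1(✓)  1110-(✓)  1111-(✓)
size-2^2 implicants → -1-00  -11-0(✓)  -11-1(✓)  -110-(✓)  -111-(✓)  011--(✓)  11--0  111--(✓)
size-2^3 implicants → -11--
Unchecked terms (primes): -1-00, -11--, 0-101, 0-110, 00-01, 10011, 11--0
Minterm coverage:
  m5 ⊆ 0-101,00-01
  m6 ⊆ 0-110 [E]
  m8 ⊆ -1-00 [E]
  m12 ⊆ -1-00,-11--
  m13 ⊆ -11--,0-101
  m14 ⊆ -11--,0-110
  m15 ⊆ -11-- [E]
  m19 ⊆ 10011 [E]
  m24 ⊆ -1-00,11--0
  m26 ⊆ 11--0 [E]
  m28 ⊆ -1-00,-11--,11--0
  m30 ⊆ -11--,11--0
  m31 ⊆ -11-- [E]
E = {-1-00, -11--, 0-110, 10011, 11--0}
Petrick residual → 0-101
Cover = bd'e' + bc + a'cd'e + a'cde' + ab'c'de + abe'  |cover|=6

6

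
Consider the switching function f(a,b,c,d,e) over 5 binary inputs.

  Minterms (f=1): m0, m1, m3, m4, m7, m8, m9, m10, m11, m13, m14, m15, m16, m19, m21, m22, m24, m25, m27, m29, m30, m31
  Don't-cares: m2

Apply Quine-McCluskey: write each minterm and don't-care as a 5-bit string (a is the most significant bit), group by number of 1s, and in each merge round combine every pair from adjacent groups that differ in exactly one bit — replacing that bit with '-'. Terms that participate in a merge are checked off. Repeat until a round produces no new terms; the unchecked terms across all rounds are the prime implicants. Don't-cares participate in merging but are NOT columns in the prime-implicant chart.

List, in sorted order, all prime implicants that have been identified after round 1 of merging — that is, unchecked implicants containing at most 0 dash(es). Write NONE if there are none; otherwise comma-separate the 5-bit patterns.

NONE

[col 0] 00000*, 00001*, 00010*, 00011*, 00100*, 00111*, 01000*, 01001*, 01010*, 01011*, 01101*, 01110*, 01111*, 10000*, 10011*, 10101*, 10110*, 11000*, 11001*, 11011*, 11101*, 11110*, 11111*
[col 1] -0000*, -0011*, -1000*, -1001*, -1011*, -1101*, -1110*, -1111*, 0-000*, 0-001*, 0-010*, 0-011*, 0-111*, 00-00, 00-11*, 000-0*, 000-1*, 0000-*, 0001-*, 01-01*, 01-10*, 01-11*, 010-0*, 010-1*, 0100-*, 0101-*, 011-1*, 0111-*, 1-000*, 1-011*, 1-101, 1-110, 11-01*, 11-11*, 110-1*, 1100-*, 111-1*, 1111-*
[col 2] --000, --011, -1-01*, -1-11*, -10-1*, -100-, -11-1*, -111-, 0--11, 0-0-0*, 0-0-1*, 0-00-*, 0-01-*, 000--*, 01--1*, 01-1-, 010--*, 11--1*
[col 3] -1--1, 0-0--
Prime implicants: --000, --011, -1--1, -100-, -111-, 0--11, 0-0--, 00-00, 01-1-, 1-101, 1-110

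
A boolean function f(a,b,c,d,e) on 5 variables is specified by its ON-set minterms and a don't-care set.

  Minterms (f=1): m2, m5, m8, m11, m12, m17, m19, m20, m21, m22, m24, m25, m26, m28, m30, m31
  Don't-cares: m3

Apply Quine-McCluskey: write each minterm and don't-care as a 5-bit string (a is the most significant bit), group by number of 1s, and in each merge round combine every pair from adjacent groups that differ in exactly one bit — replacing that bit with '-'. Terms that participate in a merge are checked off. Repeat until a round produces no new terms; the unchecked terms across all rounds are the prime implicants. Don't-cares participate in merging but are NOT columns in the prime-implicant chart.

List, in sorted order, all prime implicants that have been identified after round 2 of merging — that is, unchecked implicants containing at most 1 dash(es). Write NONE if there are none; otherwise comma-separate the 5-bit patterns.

-0011, -0101, 0-011, 0001-, 1-001, 10-01, 100-1, 1010-, 1100-, 1111-

[col 0] 00010*, 00011*, 00101*, 01000*, 01011*, 01100*, 10001*, 10011*, 10100*, 10101*, 10110*, 11000*, 11001*, 11010*, 11100*, 11110*, 11111*
[col 1] -0011, -0101, -1000*, -1100*, 0-011, 0001-, 01-00*, 1-001, 1-100*, 1-110*, 10-01, 100-1, 101-0*, 1010-, 11-00*, 11-10*, 110-0*, 1100-, 111-0*, 1111-
[col 2] -1-00, 1-1-0, 11--0
Prime implicants: -0011, -0101, -1-00, 0-011, 0001-, 1-001, 1-1-0, 10-01, 100-1, 1010-, 11--0, 1100-, 1111-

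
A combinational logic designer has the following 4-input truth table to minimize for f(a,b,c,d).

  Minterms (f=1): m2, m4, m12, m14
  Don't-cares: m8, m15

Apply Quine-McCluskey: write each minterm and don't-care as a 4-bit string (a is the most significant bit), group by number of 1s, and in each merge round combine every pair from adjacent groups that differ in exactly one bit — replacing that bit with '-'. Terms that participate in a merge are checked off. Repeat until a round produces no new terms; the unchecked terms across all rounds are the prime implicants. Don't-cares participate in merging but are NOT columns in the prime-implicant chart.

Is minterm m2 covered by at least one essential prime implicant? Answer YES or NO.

YES

Round 0: 0010 0100✓ 1000✓ 1100✓ 1110✓ 1111✓
Round 1: -100 1-00 11-0 111-
PIs = {-100, 0010, 1-00, 11-0, 111-}
Coverage chart:
  m2: 0010 ←essential
  m4: -100 ←essential
  m12: -100,1-00,11-0
  m14: 11-0,111-
Essential: -100, 0010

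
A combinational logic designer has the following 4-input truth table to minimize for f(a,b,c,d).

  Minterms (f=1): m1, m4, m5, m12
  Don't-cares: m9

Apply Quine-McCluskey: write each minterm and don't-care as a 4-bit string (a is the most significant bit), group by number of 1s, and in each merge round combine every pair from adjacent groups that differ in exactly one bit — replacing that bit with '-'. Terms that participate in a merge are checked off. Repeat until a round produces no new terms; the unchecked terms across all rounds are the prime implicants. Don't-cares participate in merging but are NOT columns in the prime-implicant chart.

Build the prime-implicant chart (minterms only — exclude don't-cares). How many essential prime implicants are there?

size-2^0 implicants → 0001(✓)  0100(✓)  0101(✓)  1001(✓)  1100(✓)
size-2^1 implicants → -001  -100  0-01  010-
Unchecked terms (primes): -001, -100, 0-01, 010-
Minterm coverage:
  m1 ⊆ -001,0-01
  m4 ⊆ -100,010-
  m5 ⊆ 0-01,010-
  m12 ⊆ -100 [E]
E = {-100}

1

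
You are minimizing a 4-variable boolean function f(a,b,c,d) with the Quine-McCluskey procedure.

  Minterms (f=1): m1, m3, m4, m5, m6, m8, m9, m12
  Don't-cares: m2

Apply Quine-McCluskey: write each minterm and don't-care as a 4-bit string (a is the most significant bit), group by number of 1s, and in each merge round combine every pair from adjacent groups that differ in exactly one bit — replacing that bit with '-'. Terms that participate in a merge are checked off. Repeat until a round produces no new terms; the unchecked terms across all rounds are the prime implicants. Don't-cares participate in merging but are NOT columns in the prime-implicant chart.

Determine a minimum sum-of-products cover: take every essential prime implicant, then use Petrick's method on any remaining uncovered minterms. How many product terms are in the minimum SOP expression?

5

Round 0: 0001✓ 0010✓ 0011✓ 0100✓ 0101✓ 0110✓ 1000✓ 1001✓ 1100✓
Round 1: -001 -100 0-01 0-10 00-1 001- 01-0 010- 1-00 100-
PIs = {-001, -100, 0-01, 0-10, 00-1, 001-, 01-0, 010-, 1-00, 100-}
Coverage chart:
  m1: -001,0-01,00-1
  m3: 00-1,001-
  m4: -100,01-0,010-
  m5: 0-01,010-
  m6: 0-10,01-0
  m8: 1-00,100-
  m9: -001,100-
  m12: -100,1-00
(no essential prime implicants)
Petrick residual → -001, 0-01, 00-1, 01-0, 1-00
Min cover (5 terms): b'c'd + a'c'd + a'b'd + a'bd' + ac'd'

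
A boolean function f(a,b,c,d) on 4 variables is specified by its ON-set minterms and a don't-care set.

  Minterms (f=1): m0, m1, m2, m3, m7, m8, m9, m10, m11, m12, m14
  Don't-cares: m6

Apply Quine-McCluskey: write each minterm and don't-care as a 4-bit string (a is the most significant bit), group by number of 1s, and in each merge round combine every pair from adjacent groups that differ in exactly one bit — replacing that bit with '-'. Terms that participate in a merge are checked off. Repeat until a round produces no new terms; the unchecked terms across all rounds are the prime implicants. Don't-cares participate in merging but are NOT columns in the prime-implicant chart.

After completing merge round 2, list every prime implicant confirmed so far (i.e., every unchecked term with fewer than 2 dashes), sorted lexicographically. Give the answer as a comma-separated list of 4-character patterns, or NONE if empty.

NONE

[col 0] 0000*, 0001*, 0010*, 0011*, 0110*, 0111*, 1000*, 1001*, 1010*, 1011*, 1100*, 1110*
[col 1] -000*, -001*, -010*, -011*, -110*, 0-10*, 0-11*, 00-0*, 00-1*, 000-*, 001-*, 011-*, 1-00*, 1-10*, 10-0*, 10-1*, 100-*, 101-*, 11-0*
[col 2] --10, -0-0*, -0-1*, -00-*, -01-*, 0-1-, 00--*, 1--0, 10--*
[col 3] -0--
Prime implicants: --10, -0--, 0-1-, 1--0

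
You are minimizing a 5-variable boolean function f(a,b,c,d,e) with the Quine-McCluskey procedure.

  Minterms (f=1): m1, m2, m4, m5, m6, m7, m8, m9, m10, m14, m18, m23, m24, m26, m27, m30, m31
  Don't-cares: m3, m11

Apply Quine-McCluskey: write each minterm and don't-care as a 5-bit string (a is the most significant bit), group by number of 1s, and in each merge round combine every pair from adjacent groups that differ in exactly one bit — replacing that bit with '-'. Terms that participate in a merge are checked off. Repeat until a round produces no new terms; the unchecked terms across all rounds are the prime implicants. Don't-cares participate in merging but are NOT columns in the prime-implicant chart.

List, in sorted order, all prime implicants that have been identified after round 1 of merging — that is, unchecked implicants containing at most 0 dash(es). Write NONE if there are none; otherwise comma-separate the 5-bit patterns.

size-2^0 implicants → 00001(✓)  00010(✓)  00011(✓)  00100(✓)  00101(✓)  00110(✓)  00111(✓)  01000(✓)  01001(✓)  01010(✓)  01011(✓)  01110(✓)  10010(✓)  10111(✓)  11000(✓)  11010(✓)  11011(✓)  11110(✓)  11111(✓)
size-2^1 implicants → -0010(✓)  -0111  -1000(✓)  -1010(✓)  -1011(✓)  -1110(✓)  0-001(✓)  0-010(✓)  0-011(✓)  0-110(✓)  00-01(✓)  00-10(✓)  00-11(✓)  000-1(✓)  0001-(✓)  001-0(✓)  001-1(✓)  0010-(✓)  0011-(✓)  01-10(✓)  010-0(✓)  010-1(✓)  0100-(✓)  0101-(✓)  1-010(✓)  1-111  11-10(✓)  11-11(✓)  110-0(✓)  1101-(✓)  1111-(✓)
size-2^2 implicants → --010  -1-10  -10-0  -101-  0--10  0-0-1  0-01-  00--1  00-1-  001--  010--  11-1-
Unchecked terms (primes): --010, -0111, -1-10, -10-0, -101-, 0--10, 0-0-1, 0-01-, 00--1, 00-1-, 001--, 010--, 1-111, 11-1-

NONE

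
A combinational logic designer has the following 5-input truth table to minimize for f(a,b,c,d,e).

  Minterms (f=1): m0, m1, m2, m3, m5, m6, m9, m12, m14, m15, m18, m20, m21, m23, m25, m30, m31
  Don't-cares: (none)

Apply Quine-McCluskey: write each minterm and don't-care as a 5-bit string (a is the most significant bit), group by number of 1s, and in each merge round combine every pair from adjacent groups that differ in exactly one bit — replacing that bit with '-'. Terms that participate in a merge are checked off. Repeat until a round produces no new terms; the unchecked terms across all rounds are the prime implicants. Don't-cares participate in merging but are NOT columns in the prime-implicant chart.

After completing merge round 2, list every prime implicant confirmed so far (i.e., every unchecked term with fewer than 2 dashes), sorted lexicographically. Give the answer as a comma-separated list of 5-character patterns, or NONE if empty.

[col 0] 00000*, 00001*, 00010*, 00011*, 00101*, 00110*, 01001*, 01100*, 01110*, 01111*, 10010*, 10100*, 10101*, 10111*, 11001*, 11110*, 11111*
[col 1] -0010, -0101, -1001, -1110*, -1111*, 0-001, 0-110, 00-01, 00-10, 000-0*, 000-1*, 0000-*, 0001-*, 011-0, 0111-*, 1-111, 101-1, 1010-, 1111-*
[col 2] -111-, 000--
Prime implicants: -0010, -0101, -1001, -111-, 0-001, 0-110, 00-01, 00-10, 000--, 011-0, 1-111, 101-1, 1010-

-0010, -0101, -1001, 0-001, 0-110, 00-01, 00-10, 011-0, 1-111, 101-1, 1010-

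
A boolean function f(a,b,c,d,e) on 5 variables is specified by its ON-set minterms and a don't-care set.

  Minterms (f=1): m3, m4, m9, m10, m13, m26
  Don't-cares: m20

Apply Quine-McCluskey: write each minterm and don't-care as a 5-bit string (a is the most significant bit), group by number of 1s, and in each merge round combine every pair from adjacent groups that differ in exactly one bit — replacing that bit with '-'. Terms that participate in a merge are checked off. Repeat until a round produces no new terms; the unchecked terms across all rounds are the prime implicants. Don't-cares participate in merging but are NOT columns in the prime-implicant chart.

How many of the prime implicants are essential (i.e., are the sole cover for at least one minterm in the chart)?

[col 0] 00011, 00100*, 01001*, 01010*, 01101*, 10100*, 11010*
[col 1] -0100, -1010, 01-01
Prime implicants: -0100, -1010, 00011, 01-01
PI chart (minterm → PIs covering it):
  3 | 00011  (sole → essential)
  4 | -0100  (sole → essential)
  9 | 01-01  (sole → essential)
  10 | -1010  (sole → essential)
  13 | 01-01  (sole → essential)
  26 | -1010  (sole → essential)
Essential prime implicants: -0100, -1010, 00011, 01-01

4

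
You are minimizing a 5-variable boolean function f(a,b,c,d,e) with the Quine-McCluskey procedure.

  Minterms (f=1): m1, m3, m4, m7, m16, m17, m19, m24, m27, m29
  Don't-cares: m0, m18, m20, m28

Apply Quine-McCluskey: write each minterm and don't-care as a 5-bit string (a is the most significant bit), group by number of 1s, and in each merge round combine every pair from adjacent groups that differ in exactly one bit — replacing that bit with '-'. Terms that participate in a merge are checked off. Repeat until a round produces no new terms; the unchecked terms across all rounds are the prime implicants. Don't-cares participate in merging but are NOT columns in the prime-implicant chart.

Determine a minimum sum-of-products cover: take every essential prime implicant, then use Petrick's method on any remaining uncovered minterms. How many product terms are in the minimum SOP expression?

6

[col 0] 00000*, 00001*, 00011*, 00100*, 00111*, 10000*, 10001*, 10010*, 10011*, 10100*, 11000*, 11011*, 11100*, 11101*
[col 1] -0000*, -0001*, -0011*, -0100*, 00-00*, 00-11, 000-1*, 0000-*, 1-000*, 1-011, 1-100*, 10-00*, 100-0*, 100-1*, 1000-*, 1001-*, 11-00*, 1110-
[col 2] -0-00, -00-1, -000-, 1--00, 100--
Prime implicants: -0-00, -00-1, -000-, 00-11, 1--00, 1-011, 100--, 1110-
PI chart (minterm → PIs covering it):
  1 | -00-1,-000-
  3 | -00-1,00-11
  4 | -0-00  (sole → essential)
  7 | 00-11  (sole → essential)
  16 | -0-00,-000-,1--00,100--
  17 | -00-1,-000-,100--
  19 | -00-1,1-011,100--
  24 | 1--00  (sole → essential)
  27 | 1-011  (sole → essential)
  29 | 1110-  (sole → essential)
Essential prime implicants: -0-00, 00-11, 1--00, 1-011, 1110-
Petrick residual → -00-1
Minimum SOP uses 6 PIs: b'd'e' + b'c'e + a'b'de + ad'e' + ac'de + abcd'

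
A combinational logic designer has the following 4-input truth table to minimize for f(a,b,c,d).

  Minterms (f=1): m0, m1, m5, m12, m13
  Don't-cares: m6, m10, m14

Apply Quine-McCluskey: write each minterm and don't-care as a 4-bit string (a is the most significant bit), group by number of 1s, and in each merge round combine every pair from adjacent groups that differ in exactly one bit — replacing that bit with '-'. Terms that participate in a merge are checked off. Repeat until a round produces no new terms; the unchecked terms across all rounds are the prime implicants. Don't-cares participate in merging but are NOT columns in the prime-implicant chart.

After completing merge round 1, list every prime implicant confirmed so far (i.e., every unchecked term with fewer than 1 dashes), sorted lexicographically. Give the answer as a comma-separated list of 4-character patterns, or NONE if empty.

NONE

[col 0] 0000*, 0001*, 0101*, 0110*, 1010*, 1100*, 1101*, 1110*
[col 1] -101, -110, 0-01, 000-, 1-10, 11-0, 110-
Prime implicants: -101, -110, 0-01, 000-, 1-10, 11-0, 110-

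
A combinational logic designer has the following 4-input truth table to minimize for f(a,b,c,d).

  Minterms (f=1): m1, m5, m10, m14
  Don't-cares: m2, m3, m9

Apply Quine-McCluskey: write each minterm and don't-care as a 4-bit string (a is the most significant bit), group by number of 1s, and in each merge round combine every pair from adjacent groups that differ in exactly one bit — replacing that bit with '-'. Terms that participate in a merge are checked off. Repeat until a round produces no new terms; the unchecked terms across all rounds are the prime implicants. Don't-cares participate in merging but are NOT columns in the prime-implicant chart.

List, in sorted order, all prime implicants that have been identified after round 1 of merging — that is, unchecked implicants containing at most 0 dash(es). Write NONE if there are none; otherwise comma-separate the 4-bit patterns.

Round 0: 0001✓ 0010✓ 0011✓ 0101✓ 1001✓ 1010✓ 1110✓
Round 1: -001 -010 0-01 00-1 001- 1-10
PIs = {-001, -010, 0-01, 00-1, 001-, 1-10}

NONE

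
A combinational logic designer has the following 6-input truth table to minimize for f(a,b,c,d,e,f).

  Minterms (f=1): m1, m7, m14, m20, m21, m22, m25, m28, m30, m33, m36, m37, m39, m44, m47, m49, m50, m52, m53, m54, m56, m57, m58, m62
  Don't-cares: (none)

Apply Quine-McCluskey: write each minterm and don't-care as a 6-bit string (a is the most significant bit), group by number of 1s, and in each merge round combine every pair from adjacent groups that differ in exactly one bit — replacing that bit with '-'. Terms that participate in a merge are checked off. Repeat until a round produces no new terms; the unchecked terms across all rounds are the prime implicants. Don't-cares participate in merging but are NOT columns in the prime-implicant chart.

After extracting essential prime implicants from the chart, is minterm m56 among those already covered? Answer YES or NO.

NO

Round 0: 000001✓ 000111✓ 001110✓ 010100✓ 010101✓ 010110✓ 011001✓ 011100✓ 011110✓ 100001✓ 100100✓ 100101✓ 100111✓ 101100✓ 101111✓ 110001✓ 110010✓ 110100✓ 110101✓ 110110✓ 111000✓ 111001✓ 111010✓ 111110✓
Round 1: -00001 -00111 -10100✓ -10101✓ -10110✓ -11001 -11110✓ 0-1110 01-100✓ 01-110✓ 0101-0✓ 01010-✓ 0111-0✓ 1-0001✓ 1-0100✓ 1-0101✓ 10-100 10-111 100-01✓ 1001-1 10010-✓ 11-001 11-010✓ 11-110✓ 110-01✓ 110-10✓ 1101-0✓ 11010-✓ 111-10✓ 1110-0 11100-
Round 2: -1-110 -101-0 -1010- 01-1-0 1-0-01 1-010- 11--10
PIs = {-00001, -00111, -1-110, -101-0, -1010-, -11001, 0-1110, 01-1-0, 1-0-01, 1-010-, 10-100, 10-111, 1001-1, 11--10, 11-001, 1110-0, 11100-}
Coverage chart:
  m1: -00001 ←essential
  m7: -00111 ←essential
  m14: 0-1110 ←essential
  m20: -101-0,-1010-,01-1-0
  m21: -1010- ←essential
  m22: -1-110,-101-0,01-1-0
  m25: -11001 ←essential
  m28: 01-1-0 ←essential
  m30: -1-110,0-1110,01-1-0
  m33: -00001,1-0-01
  m36: 1-010-,10-100
  m37: 1-0-01,1-010-,1001-1
  m39: -00111,10-111,1001-1
  m44: 10-100 ←essential
  m47: 10-111 ←essential
  m49: 1-0-01,11-001
  m50: 11--10 ←essential
  m52: -101-0,-1010-,1-010-
  m53: -1010-,1-0-01,1-010-
  m54: -1-110,-101-0,11--10
  m56: 1110-0,11100-
  m57: -11001,11-001,11100-
  m58: 11--10,1110-0
  m62: -1-110,11--10
Essential: -00001, -00111, -1010-, -11001, 0-1110, 01-1-0, 10-100, 10-111, 11--10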